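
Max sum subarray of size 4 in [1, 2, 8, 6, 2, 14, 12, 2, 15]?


[0:4]: 17
[1:5]: 18
[2:6]: 30
[3:7]: 34
[4:8]: 30
[5:9]: 43

Max: 43 at [5:9]


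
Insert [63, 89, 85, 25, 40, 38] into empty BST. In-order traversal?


Insert 63: root
Insert 89: R from 63
Insert 85: R from 63 -> L from 89
Insert 25: L from 63
Insert 40: L from 63 -> R from 25
Insert 38: L from 63 -> R from 25 -> L from 40

In-order: [25, 38, 40, 63, 85, 89]


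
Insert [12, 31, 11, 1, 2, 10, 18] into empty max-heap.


Insert 12: [12]
Insert 31: [31, 12]
Insert 11: [31, 12, 11]
Insert 1: [31, 12, 11, 1]
Insert 2: [31, 12, 11, 1, 2]
Insert 10: [31, 12, 11, 1, 2, 10]
Insert 18: [31, 12, 18, 1, 2, 10, 11]

Final heap: [31, 12, 18, 1, 2, 10, 11]


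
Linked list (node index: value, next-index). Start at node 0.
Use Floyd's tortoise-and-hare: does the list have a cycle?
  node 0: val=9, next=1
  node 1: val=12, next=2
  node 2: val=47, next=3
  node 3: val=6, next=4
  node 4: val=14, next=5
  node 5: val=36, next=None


Floyd's tortoise (slow, +1) and hare (fast, +2):
  init: slow=0, fast=0
  step 1: slow=1, fast=2
  step 2: slow=2, fast=4
  step 3: fast 4->5->None, no cycle

Cycle: no


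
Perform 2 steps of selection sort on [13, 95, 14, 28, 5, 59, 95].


Initial: [13, 95, 14, 28, 5, 59, 95]
Step 1: min=5 at 4
  Swap: [5, 95, 14, 28, 13, 59, 95]
Step 2: min=13 at 4
  Swap: [5, 13, 14, 28, 95, 59, 95]

After 2 steps: [5, 13, 14, 28, 95, 59, 95]


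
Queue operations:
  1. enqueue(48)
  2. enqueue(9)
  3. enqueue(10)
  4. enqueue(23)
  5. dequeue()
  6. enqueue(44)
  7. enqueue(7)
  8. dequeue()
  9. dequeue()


enqueue(48) -> [48]
enqueue(9) -> [48, 9]
enqueue(10) -> [48, 9, 10]
enqueue(23) -> [48, 9, 10, 23]
dequeue()->48, [9, 10, 23]
enqueue(44) -> [9, 10, 23, 44]
enqueue(7) -> [9, 10, 23, 44, 7]
dequeue()->9, [10, 23, 44, 7]
dequeue()->10, [23, 44, 7]

Final queue: [23, 44, 7]


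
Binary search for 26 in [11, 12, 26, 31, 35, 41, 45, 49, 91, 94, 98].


Step 1: lo=0, hi=10, mid=5, val=41
Step 2: lo=0, hi=4, mid=2, val=26

Found at index 2


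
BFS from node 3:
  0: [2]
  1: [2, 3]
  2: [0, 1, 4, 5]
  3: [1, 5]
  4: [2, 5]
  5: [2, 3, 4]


Visit 3, enqueue [1, 5]
Visit 1, enqueue [2]
Visit 5, enqueue [4]
Visit 2, enqueue [0]
Visit 4, enqueue []
Visit 0, enqueue []

BFS order: [3, 1, 5, 2, 4, 0]


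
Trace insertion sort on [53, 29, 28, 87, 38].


Initial: [53, 29, 28, 87, 38]
Insert 29: [29, 53, 28, 87, 38]
Insert 28: [28, 29, 53, 87, 38]
Insert 87: [28, 29, 53, 87, 38]
Insert 38: [28, 29, 38, 53, 87]

Sorted: [28, 29, 38, 53, 87]


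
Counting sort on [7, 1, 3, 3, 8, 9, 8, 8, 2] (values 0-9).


Input: [7, 1, 3, 3, 8, 9, 8, 8, 2]
Counts: [0, 1, 1, 2, 0, 0, 0, 1, 3, 1]

Sorted: [1, 2, 3, 3, 7, 8, 8, 8, 9]


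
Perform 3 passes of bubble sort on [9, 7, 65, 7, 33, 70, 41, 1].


Initial: [9, 7, 65, 7, 33, 70, 41, 1]
Pass 1: [7, 9, 7, 33, 65, 41, 1, 70] (5 swaps)
Pass 2: [7, 7, 9, 33, 41, 1, 65, 70] (3 swaps)
Pass 3: [7, 7, 9, 33, 1, 41, 65, 70] (1 swaps)

After 3 passes: [7, 7, 9, 33, 1, 41, 65, 70]


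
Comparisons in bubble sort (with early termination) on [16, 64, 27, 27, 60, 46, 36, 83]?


Algorithm: bubble sort (with early termination)
Input: [16, 64, 27, 27, 60, 46, 36, 83]
Sorted: [16, 27, 27, 36, 46, 60, 64, 83]

22


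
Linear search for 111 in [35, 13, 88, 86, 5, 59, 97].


i=0: 35!=111
i=1: 13!=111
i=2: 88!=111
i=3: 86!=111
i=4: 5!=111
i=5: 59!=111
i=6: 97!=111

Not found, 7 comps


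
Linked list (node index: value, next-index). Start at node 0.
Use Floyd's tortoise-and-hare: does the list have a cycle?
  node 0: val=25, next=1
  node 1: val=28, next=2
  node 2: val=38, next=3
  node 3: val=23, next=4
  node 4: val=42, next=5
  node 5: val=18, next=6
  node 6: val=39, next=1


Floyd's tortoise (slow, +1) and hare (fast, +2):
  init: slow=0, fast=0
  step 1: slow=1, fast=2
  step 2: slow=2, fast=4
  step 3: slow=3, fast=6
  step 4: slow=4, fast=2
  step 5: slow=5, fast=4
  step 6: slow=6, fast=6
  slow == fast at node 6: cycle detected

Cycle: yes


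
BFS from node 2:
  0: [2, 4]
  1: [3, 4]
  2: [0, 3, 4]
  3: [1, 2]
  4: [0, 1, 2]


Visit 2, enqueue [0, 3, 4]
Visit 0, enqueue []
Visit 3, enqueue [1]
Visit 4, enqueue []
Visit 1, enqueue []

BFS order: [2, 0, 3, 4, 1]


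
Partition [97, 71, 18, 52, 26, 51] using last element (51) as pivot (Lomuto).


Pivot: 51
  18 <= 51: swap -> [18, 71, 97, 52, 26, 51]
  26 <= 51: swap -> [18, 26, 97, 52, 71, 51]
Place pivot at 2: [18, 26, 51, 52, 71, 97]

Partitioned: [18, 26, 51, 52, 71, 97]


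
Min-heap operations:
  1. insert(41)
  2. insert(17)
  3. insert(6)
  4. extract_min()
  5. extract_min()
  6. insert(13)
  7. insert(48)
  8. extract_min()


insert(41) -> [41]
insert(17) -> [17, 41]
insert(6) -> [6, 41, 17]
extract_min()->6, [17, 41]
extract_min()->17, [41]
insert(13) -> [13, 41]
insert(48) -> [13, 41, 48]
extract_min()->13, [41, 48]

Final heap: [41, 48]


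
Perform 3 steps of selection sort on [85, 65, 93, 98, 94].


Initial: [85, 65, 93, 98, 94]
Step 1: min=65 at 1
  Swap: [65, 85, 93, 98, 94]
Step 2: min=85 at 1
  Swap: [65, 85, 93, 98, 94]
Step 3: min=93 at 2
  Swap: [65, 85, 93, 98, 94]

After 3 steps: [65, 85, 93, 98, 94]


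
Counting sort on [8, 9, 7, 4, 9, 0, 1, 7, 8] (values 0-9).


Input: [8, 9, 7, 4, 9, 0, 1, 7, 8]
Counts: [1, 1, 0, 0, 1, 0, 0, 2, 2, 2]

Sorted: [0, 1, 4, 7, 7, 8, 8, 9, 9]


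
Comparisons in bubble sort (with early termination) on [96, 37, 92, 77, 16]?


Algorithm: bubble sort (with early termination)
Input: [96, 37, 92, 77, 16]
Sorted: [16, 37, 77, 92, 96]

10


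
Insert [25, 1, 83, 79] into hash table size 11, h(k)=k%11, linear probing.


Insert 25: h=3 -> slot 3
Insert 1: h=1 -> slot 1
Insert 83: h=6 -> slot 6
Insert 79: h=2 -> slot 2

Table: [None, 1, 79, 25, None, None, 83, None, None, None, None]


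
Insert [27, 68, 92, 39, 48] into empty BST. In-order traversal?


Insert 27: root
Insert 68: R from 27
Insert 92: R from 27 -> R from 68
Insert 39: R from 27 -> L from 68
Insert 48: R from 27 -> L from 68 -> R from 39

In-order: [27, 39, 48, 68, 92]


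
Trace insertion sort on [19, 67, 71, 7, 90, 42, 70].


Initial: [19, 67, 71, 7, 90, 42, 70]
Insert 67: [19, 67, 71, 7, 90, 42, 70]
Insert 71: [19, 67, 71, 7, 90, 42, 70]
Insert 7: [7, 19, 67, 71, 90, 42, 70]
Insert 90: [7, 19, 67, 71, 90, 42, 70]
Insert 42: [7, 19, 42, 67, 71, 90, 70]
Insert 70: [7, 19, 42, 67, 70, 71, 90]

Sorted: [7, 19, 42, 67, 70, 71, 90]


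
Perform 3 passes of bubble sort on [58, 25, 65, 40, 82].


Initial: [58, 25, 65, 40, 82]
Pass 1: [25, 58, 40, 65, 82] (2 swaps)
Pass 2: [25, 40, 58, 65, 82] (1 swaps)
Pass 3: [25, 40, 58, 65, 82] (0 swaps)

After 3 passes: [25, 40, 58, 65, 82]


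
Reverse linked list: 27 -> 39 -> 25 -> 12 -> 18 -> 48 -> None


Step 1: curr=27, set curr.next=prev(None) | reversed so far: 27
Step 2: curr=39, set curr.next=prev(27) | reversed so far: 39 -> 27
Step 3: curr=25, set curr.next=prev(39) | reversed so far: 25 -> 39 -> 27
Step 4: curr=12, set curr.next=prev(25) | reversed so far: 12 -> 25 -> 39 -> 27
Step 5: curr=18, set curr.next=prev(12) | reversed so far: 18 -> 12 -> 25 -> 39 -> 27
Step 6: curr=48, set curr.next=prev(18) | reversed so far: 48 -> 18 -> 12 -> 25 -> 39 -> 27

48 -> 18 -> 12 -> 25 -> 39 -> 27 -> None


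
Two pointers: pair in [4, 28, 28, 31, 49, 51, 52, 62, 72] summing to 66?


lo=0(4)+hi=8(72)=76
lo=0(4)+hi=7(62)=66

Yes: 4+62=66


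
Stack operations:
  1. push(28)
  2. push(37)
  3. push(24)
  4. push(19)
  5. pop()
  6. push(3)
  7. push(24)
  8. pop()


push(28) -> [28]
push(37) -> [28, 37]
push(24) -> [28, 37, 24]
push(19) -> [28, 37, 24, 19]
pop()->19, [28, 37, 24]
push(3) -> [28, 37, 24, 3]
push(24) -> [28, 37, 24, 3, 24]
pop()->24, [28, 37, 24, 3]

Final stack: [28, 37, 24, 3]


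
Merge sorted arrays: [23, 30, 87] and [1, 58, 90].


Take 1 from B
Take 23 from A
Take 30 from A
Take 58 from B
Take 87 from A

Merged: [1, 23, 30, 58, 87, 90]


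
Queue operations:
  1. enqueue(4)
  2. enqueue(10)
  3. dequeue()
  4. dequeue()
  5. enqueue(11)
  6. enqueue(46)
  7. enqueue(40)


enqueue(4) -> [4]
enqueue(10) -> [4, 10]
dequeue()->4, [10]
dequeue()->10, []
enqueue(11) -> [11]
enqueue(46) -> [11, 46]
enqueue(40) -> [11, 46, 40]

Final queue: [11, 46, 40]


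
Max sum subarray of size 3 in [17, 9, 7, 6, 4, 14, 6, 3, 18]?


[0:3]: 33
[1:4]: 22
[2:5]: 17
[3:6]: 24
[4:7]: 24
[5:8]: 23
[6:9]: 27

Max: 33 at [0:3]


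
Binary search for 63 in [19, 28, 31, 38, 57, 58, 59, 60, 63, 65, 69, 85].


Step 1: lo=0, hi=11, mid=5, val=58
Step 2: lo=6, hi=11, mid=8, val=63

Found at index 8


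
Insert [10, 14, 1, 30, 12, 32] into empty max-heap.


Insert 10: [10]
Insert 14: [14, 10]
Insert 1: [14, 10, 1]
Insert 30: [30, 14, 1, 10]
Insert 12: [30, 14, 1, 10, 12]
Insert 32: [32, 14, 30, 10, 12, 1]

Final heap: [32, 14, 30, 10, 12, 1]


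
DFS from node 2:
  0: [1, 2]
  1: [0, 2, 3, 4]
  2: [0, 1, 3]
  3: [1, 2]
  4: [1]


Visit 2, push [3, 1, 0]
Visit 0, push [1]
Visit 1, push [4, 3]
Visit 3, push []
Visit 4, push []

DFS order: [2, 0, 1, 3, 4]


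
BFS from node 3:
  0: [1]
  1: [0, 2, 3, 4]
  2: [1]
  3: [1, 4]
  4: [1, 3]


Visit 3, enqueue [1, 4]
Visit 1, enqueue [0, 2]
Visit 4, enqueue []
Visit 0, enqueue []
Visit 2, enqueue []

BFS order: [3, 1, 4, 0, 2]


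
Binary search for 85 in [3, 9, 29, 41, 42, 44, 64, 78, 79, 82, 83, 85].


Step 1: lo=0, hi=11, mid=5, val=44
Step 2: lo=6, hi=11, mid=8, val=79
Step 3: lo=9, hi=11, mid=10, val=83
Step 4: lo=11, hi=11, mid=11, val=85

Found at index 11


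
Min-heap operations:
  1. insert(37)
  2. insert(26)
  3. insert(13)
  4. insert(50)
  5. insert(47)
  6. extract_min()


insert(37) -> [37]
insert(26) -> [26, 37]
insert(13) -> [13, 37, 26]
insert(50) -> [13, 37, 26, 50]
insert(47) -> [13, 37, 26, 50, 47]
extract_min()->13, [26, 37, 47, 50]

Final heap: [26, 37, 47, 50]


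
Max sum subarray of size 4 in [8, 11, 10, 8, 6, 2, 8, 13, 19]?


[0:4]: 37
[1:5]: 35
[2:6]: 26
[3:7]: 24
[4:8]: 29
[5:9]: 42

Max: 42 at [5:9]


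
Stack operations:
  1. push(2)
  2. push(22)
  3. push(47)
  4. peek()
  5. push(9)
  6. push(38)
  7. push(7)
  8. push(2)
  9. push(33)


push(2) -> [2]
push(22) -> [2, 22]
push(47) -> [2, 22, 47]
peek()->47
push(9) -> [2, 22, 47, 9]
push(38) -> [2, 22, 47, 9, 38]
push(7) -> [2, 22, 47, 9, 38, 7]
push(2) -> [2, 22, 47, 9, 38, 7, 2]
push(33) -> [2, 22, 47, 9, 38, 7, 2, 33]

Final stack: [2, 22, 47, 9, 38, 7, 2, 33]


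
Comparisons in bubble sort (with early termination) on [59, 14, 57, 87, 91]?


Algorithm: bubble sort (with early termination)
Input: [59, 14, 57, 87, 91]
Sorted: [14, 57, 59, 87, 91]

7


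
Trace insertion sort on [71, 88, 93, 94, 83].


Initial: [71, 88, 93, 94, 83]
Insert 88: [71, 88, 93, 94, 83]
Insert 93: [71, 88, 93, 94, 83]
Insert 94: [71, 88, 93, 94, 83]
Insert 83: [71, 83, 88, 93, 94]

Sorted: [71, 83, 88, 93, 94]


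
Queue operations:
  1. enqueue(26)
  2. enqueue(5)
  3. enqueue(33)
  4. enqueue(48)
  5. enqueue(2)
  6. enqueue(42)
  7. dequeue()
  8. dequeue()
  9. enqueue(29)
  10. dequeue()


enqueue(26) -> [26]
enqueue(5) -> [26, 5]
enqueue(33) -> [26, 5, 33]
enqueue(48) -> [26, 5, 33, 48]
enqueue(2) -> [26, 5, 33, 48, 2]
enqueue(42) -> [26, 5, 33, 48, 2, 42]
dequeue()->26, [5, 33, 48, 2, 42]
dequeue()->5, [33, 48, 2, 42]
enqueue(29) -> [33, 48, 2, 42, 29]
dequeue()->33, [48, 2, 42, 29]

Final queue: [48, 2, 42, 29]


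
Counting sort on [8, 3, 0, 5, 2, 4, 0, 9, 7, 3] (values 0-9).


Input: [8, 3, 0, 5, 2, 4, 0, 9, 7, 3]
Counts: [2, 0, 1, 2, 1, 1, 0, 1, 1, 1]

Sorted: [0, 0, 2, 3, 3, 4, 5, 7, 8, 9]


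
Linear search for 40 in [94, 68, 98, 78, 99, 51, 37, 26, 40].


i=0: 94!=40
i=1: 68!=40
i=2: 98!=40
i=3: 78!=40
i=4: 99!=40
i=5: 51!=40
i=6: 37!=40
i=7: 26!=40
i=8: 40==40 found!

Found at 8, 9 comps


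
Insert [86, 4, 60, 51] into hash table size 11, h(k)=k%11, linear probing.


Insert 86: h=9 -> slot 9
Insert 4: h=4 -> slot 4
Insert 60: h=5 -> slot 5
Insert 51: h=7 -> slot 7

Table: [None, None, None, None, 4, 60, None, 51, None, 86, None]


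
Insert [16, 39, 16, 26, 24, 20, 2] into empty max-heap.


Insert 16: [16]
Insert 39: [39, 16]
Insert 16: [39, 16, 16]
Insert 26: [39, 26, 16, 16]
Insert 24: [39, 26, 16, 16, 24]
Insert 20: [39, 26, 20, 16, 24, 16]
Insert 2: [39, 26, 20, 16, 24, 16, 2]

Final heap: [39, 26, 20, 16, 24, 16, 2]


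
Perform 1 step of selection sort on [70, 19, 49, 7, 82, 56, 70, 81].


Initial: [70, 19, 49, 7, 82, 56, 70, 81]
Step 1: min=7 at 3
  Swap: [7, 19, 49, 70, 82, 56, 70, 81]

After 1 step: [7, 19, 49, 70, 82, 56, 70, 81]


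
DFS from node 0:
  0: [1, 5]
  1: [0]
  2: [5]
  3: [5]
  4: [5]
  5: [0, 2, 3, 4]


Visit 0, push [5, 1]
Visit 1, push []
Visit 5, push [4, 3, 2]
Visit 2, push []
Visit 3, push []
Visit 4, push []

DFS order: [0, 1, 5, 2, 3, 4]


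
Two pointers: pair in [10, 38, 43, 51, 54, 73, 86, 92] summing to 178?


lo=0(10)+hi=7(92)=102
lo=1(38)+hi=7(92)=130
lo=2(43)+hi=7(92)=135
lo=3(51)+hi=7(92)=143
lo=4(54)+hi=7(92)=146
lo=5(73)+hi=7(92)=165
lo=6(86)+hi=7(92)=178

Yes: 86+92=178


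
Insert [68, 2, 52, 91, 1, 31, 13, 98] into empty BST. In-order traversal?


Insert 68: root
Insert 2: L from 68
Insert 52: L from 68 -> R from 2
Insert 91: R from 68
Insert 1: L from 68 -> L from 2
Insert 31: L from 68 -> R from 2 -> L from 52
Insert 13: L from 68 -> R from 2 -> L from 52 -> L from 31
Insert 98: R from 68 -> R from 91

In-order: [1, 2, 13, 31, 52, 68, 91, 98]


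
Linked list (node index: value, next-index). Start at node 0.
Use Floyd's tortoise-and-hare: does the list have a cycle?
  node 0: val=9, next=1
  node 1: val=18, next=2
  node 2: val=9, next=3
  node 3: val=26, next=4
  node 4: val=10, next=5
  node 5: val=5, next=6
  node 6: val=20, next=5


Floyd's tortoise (slow, +1) and hare (fast, +2):
  init: slow=0, fast=0
  step 1: slow=1, fast=2
  step 2: slow=2, fast=4
  step 3: slow=3, fast=6
  step 4: slow=4, fast=6
  step 5: slow=5, fast=6
  step 6: slow=6, fast=6
  slow == fast at node 6: cycle detected

Cycle: yes


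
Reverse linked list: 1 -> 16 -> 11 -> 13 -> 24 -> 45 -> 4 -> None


Step 1: curr=1, set curr.next=prev(None) | reversed so far: 1
Step 2: curr=16, set curr.next=prev(1) | reversed so far: 16 -> 1
Step 3: curr=11, set curr.next=prev(16) | reversed so far: 11 -> 16 -> 1
Step 4: curr=13, set curr.next=prev(11) | reversed so far: 13 -> 11 -> 16 -> 1
Step 5: curr=24, set curr.next=prev(13) | reversed so far: 24 -> 13 -> 11 -> 16 -> 1
Step 6: curr=45, set curr.next=prev(24) | reversed so far: 45 -> 24 -> 13 -> 11 -> 16 -> 1
Step 7: curr=4, set curr.next=prev(45) | reversed so far: 4 -> 45 -> 24 -> 13 -> 11 -> 16 -> 1

4 -> 45 -> 24 -> 13 -> 11 -> 16 -> 1 -> None


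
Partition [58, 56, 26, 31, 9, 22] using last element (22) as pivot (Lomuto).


Pivot: 22
  9 <= 22: swap -> [9, 56, 26, 31, 58, 22]
Place pivot at 1: [9, 22, 26, 31, 58, 56]

Partitioned: [9, 22, 26, 31, 58, 56]


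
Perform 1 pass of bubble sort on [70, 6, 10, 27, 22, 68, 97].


Initial: [70, 6, 10, 27, 22, 68, 97]
Pass 1: [6, 10, 27, 22, 68, 70, 97] (5 swaps)

After 1 pass: [6, 10, 27, 22, 68, 70, 97]


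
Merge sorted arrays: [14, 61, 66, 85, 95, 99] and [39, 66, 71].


Take 14 from A
Take 39 from B
Take 61 from A
Take 66 from A
Take 66 from B
Take 71 from B

Merged: [14, 39, 61, 66, 66, 71, 85, 95, 99]


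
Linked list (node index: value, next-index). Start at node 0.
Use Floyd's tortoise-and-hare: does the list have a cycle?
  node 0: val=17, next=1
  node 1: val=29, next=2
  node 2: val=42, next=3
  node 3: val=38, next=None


Floyd's tortoise (slow, +1) and hare (fast, +2):
  init: slow=0, fast=0
  step 1: slow=1, fast=2
  step 2: fast 2->3->None, no cycle

Cycle: no


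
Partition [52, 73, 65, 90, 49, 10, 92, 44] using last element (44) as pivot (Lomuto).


Pivot: 44
  10 <= 44: swap -> [10, 73, 65, 90, 49, 52, 92, 44]
Place pivot at 1: [10, 44, 65, 90, 49, 52, 92, 73]

Partitioned: [10, 44, 65, 90, 49, 52, 92, 73]


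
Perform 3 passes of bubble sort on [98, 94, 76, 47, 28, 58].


Initial: [98, 94, 76, 47, 28, 58]
Pass 1: [94, 76, 47, 28, 58, 98] (5 swaps)
Pass 2: [76, 47, 28, 58, 94, 98] (4 swaps)
Pass 3: [47, 28, 58, 76, 94, 98] (3 swaps)

After 3 passes: [47, 28, 58, 76, 94, 98]


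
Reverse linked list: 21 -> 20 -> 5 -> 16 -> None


Step 1: curr=21, set curr.next=prev(None) | reversed so far: 21
Step 2: curr=20, set curr.next=prev(21) | reversed so far: 20 -> 21
Step 3: curr=5, set curr.next=prev(20) | reversed so far: 5 -> 20 -> 21
Step 4: curr=16, set curr.next=prev(5) | reversed so far: 16 -> 5 -> 20 -> 21

16 -> 5 -> 20 -> 21 -> None


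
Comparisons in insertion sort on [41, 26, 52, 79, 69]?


Algorithm: insertion sort
Input: [41, 26, 52, 79, 69]
Sorted: [26, 41, 52, 69, 79]

5


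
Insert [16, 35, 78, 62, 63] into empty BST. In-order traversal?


Insert 16: root
Insert 35: R from 16
Insert 78: R from 16 -> R from 35
Insert 62: R from 16 -> R from 35 -> L from 78
Insert 63: R from 16 -> R from 35 -> L from 78 -> R from 62

In-order: [16, 35, 62, 63, 78]


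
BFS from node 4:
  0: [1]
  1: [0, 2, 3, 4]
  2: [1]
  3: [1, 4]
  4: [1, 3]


Visit 4, enqueue [1, 3]
Visit 1, enqueue [0, 2]
Visit 3, enqueue []
Visit 0, enqueue []
Visit 2, enqueue []

BFS order: [4, 1, 3, 0, 2]


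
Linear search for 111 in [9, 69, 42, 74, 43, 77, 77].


i=0: 9!=111
i=1: 69!=111
i=2: 42!=111
i=3: 74!=111
i=4: 43!=111
i=5: 77!=111
i=6: 77!=111

Not found, 7 comps


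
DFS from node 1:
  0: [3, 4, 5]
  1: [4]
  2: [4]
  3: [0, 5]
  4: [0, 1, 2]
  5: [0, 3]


Visit 1, push [4]
Visit 4, push [2, 0]
Visit 0, push [5, 3]
Visit 3, push [5]
Visit 5, push []
Visit 2, push []

DFS order: [1, 4, 0, 3, 5, 2]


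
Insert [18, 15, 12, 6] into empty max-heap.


Insert 18: [18]
Insert 15: [18, 15]
Insert 12: [18, 15, 12]
Insert 6: [18, 15, 12, 6]

Final heap: [18, 15, 12, 6]


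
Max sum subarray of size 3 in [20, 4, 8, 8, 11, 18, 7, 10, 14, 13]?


[0:3]: 32
[1:4]: 20
[2:5]: 27
[3:6]: 37
[4:7]: 36
[5:8]: 35
[6:9]: 31
[7:10]: 37

Max: 37 at [3:6]


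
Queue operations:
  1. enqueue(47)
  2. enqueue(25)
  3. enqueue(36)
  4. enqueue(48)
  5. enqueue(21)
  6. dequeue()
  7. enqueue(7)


enqueue(47) -> [47]
enqueue(25) -> [47, 25]
enqueue(36) -> [47, 25, 36]
enqueue(48) -> [47, 25, 36, 48]
enqueue(21) -> [47, 25, 36, 48, 21]
dequeue()->47, [25, 36, 48, 21]
enqueue(7) -> [25, 36, 48, 21, 7]

Final queue: [25, 36, 48, 21, 7]


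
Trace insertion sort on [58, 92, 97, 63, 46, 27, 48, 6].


Initial: [58, 92, 97, 63, 46, 27, 48, 6]
Insert 92: [58, 92, 97, 63, 46, 27, 48, 6]
Insert 97: [58, 92, 97, 63, 46, 27, 48, 6]
Insert 63: [58, 63, 92, 97, 46, 27, 48, 6]
Insert 46: [46, 58, 63, 92, 97, 27, 48, 6]
Insert 27: [27, 46, 58, 63, 92, 97, 48, 6]
Insert 48: [27, 46, 48, 58, 63, 92, 97, 6]
Insert 6: [6, 27, 46, 48, 58, 63, 92, 97]

Sorted: [6, 27, 46, 48, 58, 63, 92, 97]


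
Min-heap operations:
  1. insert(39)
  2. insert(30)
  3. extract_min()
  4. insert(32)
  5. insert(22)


insert(39) -> [39]
insert(30) -> [30, 39]
extract_min()->30, [39]
insert(32) -> [32, 39]
insert(22) -> [22, 39, 32]

Final heap: [22, 39, 32]


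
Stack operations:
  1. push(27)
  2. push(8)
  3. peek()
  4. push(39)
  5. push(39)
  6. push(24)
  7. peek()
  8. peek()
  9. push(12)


push(27) -> [27]
push(8) -> [27, 8]
peek()->8
push(39) -> [27, 8, 39]
push(39) -> [27, 8, 39, 39]
push(24) -> [27, 8, 39, 39, 24]
peek()->24
peek()->24
push(12) -> [27, 8, 39, 39, 24, 12]

Final stack: [27, 8, 39, 39, 24, 12]


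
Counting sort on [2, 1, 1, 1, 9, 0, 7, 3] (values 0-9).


Input: [2, 1, 1, 1, 9, 0, 7, 3]
Counts: [1, 3, 1, 1, 0, 0, 0, 1, 0, 1]

Sorted: [0, 1, 1, 1, 2, 3, 7, 9]


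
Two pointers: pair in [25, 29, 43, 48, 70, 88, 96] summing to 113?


lo=0(25)+hi=6(96)=121
lo=0(25)+hi=5(88)=113

Yes: 25+88=113


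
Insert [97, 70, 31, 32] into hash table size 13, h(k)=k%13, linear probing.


Insert 97: h=6 -> slot 6
Insert 70: h=5 -> slot 5
Insert 31: h=5, 2 probes -> slot 7
Insert 32: h=6, 2 probes -> slot 8

Table: [None, None, None, None, None, 70, 97, 31, 32, None, None, None, None]


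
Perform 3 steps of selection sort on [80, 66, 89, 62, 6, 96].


Initial: [80, 66, 89, 62, 6, 96]
Step 1: min=6 at 4
  Swap: [6, 66, 89, 62, 80, 96]
Step 2: min=62 at 3
  Swap: [6, 62, 89, 66, 80, 96]
Step 3: min=66 at 3
  Swap: [6, 62, 66, 89, 80, 96]

After 3 steps: [6, 62, 66, 89, 80, 96]


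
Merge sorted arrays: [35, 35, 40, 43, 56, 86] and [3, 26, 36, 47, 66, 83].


Take 3 from B
Take 26 from B
Take 35 from A
Take 35 from A
Take 36 from B
Take 40 from A
Take 43 from A
Take 47 from B
Take 56 from A
Take 66 from B
Take 83 from B

Merged: [3, 26, 35, 35, 36, 40, 43, 47, 56, 66, 83, 86]


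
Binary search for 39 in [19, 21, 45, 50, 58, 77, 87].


Step 1: lo=0, hi=6, mid=3, val=50
Step 2: lo=0, hi=2, mid=1, val=21
Step 3: lo=2, hi=2, mid=2, val=45

Not found


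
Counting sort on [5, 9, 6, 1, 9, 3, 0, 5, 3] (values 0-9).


Input: [5, 9, 6, 1, 9, 3, 0, 5, 3]
Counts: [1, 1, 0, 2, 0, 2, 1, 0, 0, 2]

Sorted: [0, 1, 3, 3, 5, 5, 6, 9, 9]


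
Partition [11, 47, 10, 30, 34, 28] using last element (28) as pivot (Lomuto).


Pivot: 28
  11 <= 28: advance i (no swap)
  10 <= 28: swap -> [11, 10, 47, 30, 34, 28]
Place pivot at 2: [11, 10, 28, 30, 34, 47]

Partitioned: [11, 10, 28, 30, 34, 47]


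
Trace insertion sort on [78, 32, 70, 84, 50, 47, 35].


Initial: [78, 32, 70, 84, 50, 47, 35]
Insert 32: [32, 78, 70, 84, 50, 47, 35]
Insert 70: [32, 70, 78, 84, 50, 47, 35]
Insert 84: [32, 70, 78, 84, 50, 47, 35]
Insert 50: [32, 50, 70, 78, 84, 47, 35]
Insert 47: [32, 47, 50, 70, 78, 84, 35]
Insert 35: [32, 35, 47, 50, 70, 78, 84]

Sorted: [32, 35, 47, 50, 70, 78, 84]


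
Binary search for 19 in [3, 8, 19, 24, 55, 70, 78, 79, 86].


Step 1: lo=0, hi=8, mid=4, val=55
Step 2: lo=0, hi=3, mid=1, val=8
Step 3: lo=2, hi=3, mid=2, val=19

Found at index 2


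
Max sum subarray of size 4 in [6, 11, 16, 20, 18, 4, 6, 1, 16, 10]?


[0:4]: 53
[1:5]: 65
[2:6]: 58
[3:7]: 48
[4:8]: 29
[5:9]: 27
[6:10]: 33

Max: 65 at [1:5]


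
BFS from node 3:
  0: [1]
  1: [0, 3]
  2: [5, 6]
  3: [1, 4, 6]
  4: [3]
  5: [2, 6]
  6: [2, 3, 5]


Visit 3, enqueue [1, 4, 6]
Visit 1, enqueue [0]
Visit 4, enqueue []
Visit 6, enqueue [2, 5]
Visit 0, enqueue []
Visit 2, enqueue []
Visit 5, enqueue []

BFS order: [3, 1, 4, 6, 0, 2, 5]


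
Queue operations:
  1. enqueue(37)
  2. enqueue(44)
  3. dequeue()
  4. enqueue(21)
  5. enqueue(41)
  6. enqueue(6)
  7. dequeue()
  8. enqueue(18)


enqueue(37) -> [37]
enqueue(44) -> [37, 44]
dequeue()->37, [44]
enqueue(21) -> [44, 21]
enqueue(41) -> [44, 21, 41]
enqueue(6) -> [44, 21, 41, 6]
dequeue()->44, [21, 41, 6]
enqueue(18) -> [21, 41, 6, 18]

Final queue: [21, 41, 6, 18]


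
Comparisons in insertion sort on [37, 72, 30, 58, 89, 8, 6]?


Algorithm: insertion sort
Input: [37, 72, 30, 58, 89, 8, 6]
Sorted: [6, 8, 30, 37, 58, 72, 89]

17


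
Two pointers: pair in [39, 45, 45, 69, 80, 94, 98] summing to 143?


lo=0(39)+hi=6(98)=137
lo=1(45)+hi=6(98)=143

Yes: 45+98=143


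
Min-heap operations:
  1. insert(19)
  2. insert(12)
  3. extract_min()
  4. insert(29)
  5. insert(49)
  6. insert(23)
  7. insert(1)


insert(19) -> [19]
insert(12) -> [12, 19]
extract_min()->12, [19]
insert(29) -> [19, 29]
insert(49) -> [19, 29, 49]
insert(23) -> [19, 23, 49, 29]
insert(1) -> [1, 19, 49, 29, 23]

Final heap: [1, 19, 49, 29, 23]


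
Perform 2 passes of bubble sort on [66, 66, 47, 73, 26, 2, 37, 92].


Initial: [66, 66, 47, 73, 26, 2, 37, 92]
Pass 1: [66, 47, 66, 26, 2, 37, 73, 92] (4 swaps)
Pass 2: [47, 66, 26, 2, 37, 66, 73, 92] (4 swaps)

After 2 passes: [47, 66, 26, 2, 37, 66, 73, 92]


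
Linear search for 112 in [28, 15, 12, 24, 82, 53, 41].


i=0: 28!=112
i=1: 15!=112
i=2: 12!=112
i=3: 24!=112
i=4: 82!=112
i=5: 53!=112
i=6: 41!=112

Not found, 7 comps


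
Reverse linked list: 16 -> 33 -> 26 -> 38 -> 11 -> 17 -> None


Step 1: curr=16, set curr.next=prev(None) | reversed so far: 16
Step 2: curr=33, set curr.next=prev(16) | reversed so far: 33 -> 16
Step 3: curr=26, set curr.next=prev(33) | reversed so far: 26 -> 33 -> 16
Step 4: curr=38, set curr.next=prev(26) | reversed so far: 38 -> 26 -> 33 -> 16
Step 5: curr=11, set curr.next=prev(38) | reversed so far: 11 -> 38 -> 26 -> 33 -> 16
Step 6: curr=17, set curr.next=prev(11) | reversed so far: 17 -> 11 -> 38 -> 26 -> 33 -> 16

17 -> 11 -> 38 -> 26 -> 33 -> 16 -> None


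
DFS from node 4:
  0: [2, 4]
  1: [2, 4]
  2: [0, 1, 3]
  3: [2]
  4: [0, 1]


Visit 4, push [1, 0]
Visit 0, push [2]
Visit 2, push [3, 1]
Visit 1, push []
Visit 3, push []

DFS order: [4, 0, 2, 1, 3]


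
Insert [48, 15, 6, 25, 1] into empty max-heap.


Insert 48: [48]
Insert 15: [48, 15]
Insert 6: [48, 15, 6]
Insert 25: [48, 25, 6, 15]
Insert 1: [48, 25, 6, 15, 1]

Final heap: [48, 25, 6, 15, 1]


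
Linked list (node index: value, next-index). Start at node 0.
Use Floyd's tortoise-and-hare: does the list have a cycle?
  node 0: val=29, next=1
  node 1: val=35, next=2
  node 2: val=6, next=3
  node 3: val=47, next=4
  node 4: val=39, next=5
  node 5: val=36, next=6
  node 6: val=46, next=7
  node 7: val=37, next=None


Floyd's tortoise (slow, +1) and hare (fast, +2):
  init: slow=0, fast=0
  step 1: slow=1, fast=2
  step 2: slow=2, fast=4
  step 3: slow=3, fast=6
  step 4: fast 6->7->None, no cycle

Cycle: no


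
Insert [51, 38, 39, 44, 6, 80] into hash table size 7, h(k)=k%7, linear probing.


Insert 51: h=2 -> slot 2
Insert 38: h=3 -> slot 3
Insert 39: h=4 -> slot 4
Insert 44: h=2, 3 probes -> slot 5
Insert 6: h=6 -> slot 6
Insert 80: h=3, 4 probes -> slot 0

Table: [80, None, 51, 38, 39, 44, 6]


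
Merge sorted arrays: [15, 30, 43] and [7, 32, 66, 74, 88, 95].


Take 7 from B
Take 15 from A
Take 30 from A
Take 32 from B
Take 43 from A

Merged: [7, 15, 30, 32, 43, 66, 74, 88, 95]


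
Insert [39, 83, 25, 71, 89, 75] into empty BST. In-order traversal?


Insert 39: root
Insert 83: R from 39
Insert 25: L from 39
Insert 71: R from 39 -> L from 83
Insert 89: R from 39 -> R from 83
Insert 75: R from 39 -> L from 83 -> R from 71

In-order: [25, 39, 71, 75, 83, 89]


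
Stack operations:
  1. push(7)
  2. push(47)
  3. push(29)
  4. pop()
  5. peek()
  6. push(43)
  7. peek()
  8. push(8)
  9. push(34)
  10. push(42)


push(7) -> [7]
push(47) -> [7, 47]
push(29) -> [7, 47, 29]
pop()->29, [7, 47]
peek()->47
push(43) -> [7, 47, 43]
peek()->43
push(8) -> [7, 47, 43, 8]
push(34) -> [7, 47, 43, 8, 34]
push(42) -> [7, 47, 43, 8, 34, 42]

Final stack: [7, 47, 43, 8, 34, 42]


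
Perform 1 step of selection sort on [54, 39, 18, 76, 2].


Initial: [54, 39, 18, 76, 2]
Step 1: min=2 at 4
  Swap: [2, 39, 18, 76, 54]

After 1 step: [2, 39, 18, 76, 54]


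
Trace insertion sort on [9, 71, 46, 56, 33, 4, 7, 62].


Initial: [9, 71, 46, 56, 33, 4, 7, 62]
Insert 71: [9, 71, 46, 56, 33, 4, 7, 62]
Insert 46: [9, 46, 71, 56, 33, 4, 7, 62]
Insert 56: [9, 46, 56, 71, 33, 4, 7, 62]
Insert 33: [9, 33, 46, 56, 71, 4, 7, 62]
Insert 4: [4, 9, 33, 46, 56, 71, 7, 62]
Insert 7: [4, 7, 9, 33, 46, 56, 71, 62]
Insert 62: [4, 7, 9, 33, 46, 56, 62, 71]

Sorted: [4, 7, 9, 33, 46, 56, 62, 71]


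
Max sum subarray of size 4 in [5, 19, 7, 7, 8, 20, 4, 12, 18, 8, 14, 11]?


[0:4]: 38
[1:5]: 41
[2:6]: 42
[3:7]: 39
[4:8]: 44
[5:9]: 54
[6:10]: 42
[7:11]: 52
[8:12]: 51

Max: 54 at [5:9]


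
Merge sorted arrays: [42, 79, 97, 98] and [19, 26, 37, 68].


Take 19 from B
Take 26 from B
Take 37 from B
Take 42 from A
Take 68 from B

Merged: [19, 26, 37, 42, 68, 79, 97, 98]


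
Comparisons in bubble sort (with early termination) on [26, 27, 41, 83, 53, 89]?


Algorithm: bubble sort (with early termination)
Input: [26, 27, 41, 83, 53, 89]
Sorted: [26, 27, 41, 53, 83, 89]

9


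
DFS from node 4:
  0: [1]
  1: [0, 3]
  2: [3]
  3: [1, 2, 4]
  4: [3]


Visit 4, push [3]
Visit 3, push [2, 1]
Visit 1, push [0]
Visit 0, push []
Visit 2, push []

DFS order: [4, 3, 1, 0, 2]


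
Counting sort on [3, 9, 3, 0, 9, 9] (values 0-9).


Input: [3, 9, 3, 0, 9, 9]
Counts: [1, 0, 0, 2, 0, 0, 0, 0, 0, 3]

Sorted: [0, 3, 3, 9, 9, 9]


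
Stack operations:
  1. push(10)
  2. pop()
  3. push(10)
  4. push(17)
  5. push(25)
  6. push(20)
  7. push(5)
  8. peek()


push(10) -> [10]
pop()->10, []
push(10) -> [10]
push(17) -> [10, 17]
push(25) -> [10, 17, 25]
push(20) -> [10, 17, 25, 20]
push(5) -> [10, 17, 25, 20, 5]
peek()->5

Final stack: [10, 17, 25, 20, 5]


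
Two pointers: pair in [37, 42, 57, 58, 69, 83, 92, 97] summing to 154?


lo=0(37)+hi=7(97)=134
lo=1(42)+hi=7(97)=139
lo=2(57)+hi=7(97)=154

Yes: 57+97=154


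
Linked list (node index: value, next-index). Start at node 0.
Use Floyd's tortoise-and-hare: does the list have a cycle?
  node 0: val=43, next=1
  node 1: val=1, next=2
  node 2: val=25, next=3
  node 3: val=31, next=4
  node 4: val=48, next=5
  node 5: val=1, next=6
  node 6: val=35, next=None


Floyd's tortoise (slow, +1) and hare (fast, +2):
  init: slow=0, fast=0
  step 1: slow=1, fast=2
  step 2: slow=2, fast=4
  step 3: slow=3, fast=6
  step 4: fast -> None, no cycle

Cycle: no


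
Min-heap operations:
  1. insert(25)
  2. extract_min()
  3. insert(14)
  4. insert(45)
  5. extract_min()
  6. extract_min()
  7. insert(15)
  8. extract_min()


insert(25) -> [25]
extract_min()->25, []
insert(14) -> [14]
insert(45) -> [14, 45]
extract_min()->14, [45]
extract_min()->45, []
insert(15) -> [15]
extract_min()->15, []

Final heap: []


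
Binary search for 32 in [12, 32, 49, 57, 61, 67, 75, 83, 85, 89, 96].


Step 1: lo=0, hi=10, mid=5, val=67
Step 2: lo=0, hi=4, mid=2, val=49
Step 3: lo=0, hi=1, mid=0, val=12
Step 4: lo=1, hi=1, mid=1, val=32

Found at index 1


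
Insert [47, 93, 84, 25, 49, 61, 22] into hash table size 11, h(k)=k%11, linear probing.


Insert 47: h=3 -> slot 3
Insert 93: h=5 -> slot 5
Insert 84: h=7 -> slot 7
Insert 25: h=3, 1 probes -> slot 4
Insert 49: h=5, 1 probes -> slot 6
Insert 61: h=6, 2 probes -> slot 8
Insert 22: h=0 -> slot 0

Table: [22, None, None, 47, 25, 93, 49, 84, 61, None, None]


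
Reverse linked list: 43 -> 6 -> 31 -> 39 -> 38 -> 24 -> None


Step 1: curr=43, set curr.next=prev(None) | reversed so far: 43
Step 2: curr=6, set curr.next=prev(43) | reversed so far: 6 -> 43
Step 3: curr=31, set curr.next=prev(6) | reversed so far: 31 -> 6 -> 43
Step 4: curr=39, set curr.next=prev(31) | reversed so far: 39 -> 31 -> 6 -> 43
Step 5: curr=38, set curr.next=prev(39) | reversed so far: 38 -> 39 -> 31 -> 6 -> 43
Step 6: curr=24, set curr.next=prev(38) | reversed so far: 24 -> 38 -> 39 -> 31 -> 6 -> 43

24 -> 38 -> 39 -> 31 -> 6 -> 43 -> None


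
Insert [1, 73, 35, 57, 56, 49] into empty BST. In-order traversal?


Insert 1: root
Insert 73: R from 1
Insert 35: R from 1 -> L from 73
Insert 57: R from 1 -> L from 73 -> R from 35
Insert 56: R from 1 -> L from 73 -> R from 35 -> L from 57
Insert 49: R from 1 -> L from 73 -> R from 35 -> L from 57 -> L from 56

In-order: [1, 35, 49, 56, 57, 73]


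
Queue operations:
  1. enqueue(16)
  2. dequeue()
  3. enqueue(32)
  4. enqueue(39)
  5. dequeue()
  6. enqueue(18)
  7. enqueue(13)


enqueue(16) -> [16]
dequeue()->16, []
enqueue(32) -> [32]
enqueue(39) -> [32, 39]
dequeue()->32, [39]
enqueue(18) -> [39, 18]
enqueue(13) -> [39, 18, 13]

Final queue: [39, 18, 13]


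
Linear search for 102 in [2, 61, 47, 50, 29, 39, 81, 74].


i=0: 2!=102
i=1: 61!=102
i=2: 47!=102
i=3: 50!=102
i=4: 29!=102
i=5: 39!=102
i=6: 81!=102
i=7: 74!=102

Not found, 8 comps


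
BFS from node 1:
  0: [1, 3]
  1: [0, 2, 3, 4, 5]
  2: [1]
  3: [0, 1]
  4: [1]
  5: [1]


Visit 1, enqueue [0, 2, 3, 4, 5]
Visit 0, enqueue []
Visit 2, enqueue []
Visit 3, enqueue []
Visit 4, enqueue []
Visit 5, enqueue []

BFS order: [1, 0, 2, 3, 4, 5]


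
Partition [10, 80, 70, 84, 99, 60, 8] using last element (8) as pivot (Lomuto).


Pivot: 8
Place pivot at 0: [8, 80, 70, 84, 99, 60, 10]

Partitioned: [8, 80, 70, 84, 99, 60, 10]


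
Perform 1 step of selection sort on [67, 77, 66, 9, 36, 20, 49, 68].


Initial: [67, 77, 66, 9, 36, 20, 49, 68]
Step 1: min=9 at 3
  Swap: [9, 77, 66, 67, 36, 20, 49, 68]

After 1 step: [9, 77, 66, 67, 36, 20, 49, 68]


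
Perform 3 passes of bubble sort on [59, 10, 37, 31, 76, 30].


Initial: [59, 10, 37, 31, 76, 30]
Pass 1: [10, 37, 31, 59, 30, 76] (4 swaps)
Pass 2: [10, 31, 37, 30, 59, 76] (2 swaps)
Pass 3: [10, 31, 30, 37, 59, 76] (1 swaps)

After 3 passes: [10, 31, 30, 37, 59, 76]


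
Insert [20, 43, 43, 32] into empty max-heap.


Insert 20: [20]
Insert 43: [43, 20]
Insert 43: [43, 20, 43]
Insert 32: [43, 32, 43, 20]

Final heap: [43, 32, 43, 20]


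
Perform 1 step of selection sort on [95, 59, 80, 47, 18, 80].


Initial: [95, 59, 80, 47, 18, 80]
Step 1: min=18 at 4
  Swap: [18, 59, 80, 47, 95, 80]

After 1 step: [18, 59, 80, 47, 95, 80]


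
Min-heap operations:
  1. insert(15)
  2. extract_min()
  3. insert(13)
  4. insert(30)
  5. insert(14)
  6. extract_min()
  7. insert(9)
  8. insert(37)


insert(15) -> [15]
extract_min()->15, []
insert(13) -> [13]
insert(30) -> [13, 30]
insert(14) -> [13, 30, 14]
extract_min()->13, [14, 30]
insert(9) -> [9, 30, 14]
insert(37) -> [9, 30, 14, 37]

Final heap: [9, 30, 14, 37]


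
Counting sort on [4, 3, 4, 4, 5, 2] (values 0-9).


Input: [4, 3, 4, 4, 5, 2]
Counts: [0, 0, 1, 1, 3, 1, 0, 0, 0, 0]

Sorted: [2, 3, 4, 4, 4, 5]


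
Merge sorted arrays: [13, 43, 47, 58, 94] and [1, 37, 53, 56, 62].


Take 1 from B
Take 13 from A
Take 37 from B
Take 43 from A
Take 47 from A
Take 53 from B
Take 56 from B
Take 58 from A
Take 62 from B

Merged: [1, 13, 37, 43, 47, 53, 56, 58, 62, 94]


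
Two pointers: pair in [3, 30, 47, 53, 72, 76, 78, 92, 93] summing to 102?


lo=0(3)+hi=8(93)=96
lo=1(30)+hi=8(93)=123
lo=1(30)+hi=7(92)=122
lo=1(30)+hi=6(78)=108
lo=1(30)+hi=5(76)=106
lo=1(30)+hi=4(72)=102

Yes: 30+72=102


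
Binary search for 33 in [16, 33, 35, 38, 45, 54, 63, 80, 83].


Step 1: lo=0, hi=8, mid=4, val=45
Step 2: lo=0, hi=3, mid=1, val=33

Found at index 1


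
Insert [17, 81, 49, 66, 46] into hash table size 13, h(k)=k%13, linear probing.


Insert 17: h=4 -> slot 4
Insert 81: h=3 -> slot 3
Insert 49: h=10 -> slot 10
Insert 66: h=1 -> slot 1
Insert 46: h=7 -> slot 7

Table: [None, 66, None, 81, 17, None, None, 46, None, None, 49, None, None]


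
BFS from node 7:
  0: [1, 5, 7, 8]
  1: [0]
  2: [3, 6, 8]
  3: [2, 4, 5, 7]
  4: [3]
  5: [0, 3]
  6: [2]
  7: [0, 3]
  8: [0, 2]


Visit 7, enqueue [0, 3]
Visit 0, enqueue [1, 5, 8]
Visit 3, enqueue [2, 4]
Visit 1, enqueue []
Visit 5, enqueue []
Visit 8, enqueue []
Visit 2, enqueue [6]
Visit 4, enqueue []
Visit 6, enqueue []

BFS order: [7, 0, 3, 1, 5, 8, 2, 4, 6]


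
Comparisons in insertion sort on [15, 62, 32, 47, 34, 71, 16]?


Algorithm: insertion sort
Input: [15, 62, 32, 47, 34, 71, 16]
Sorted: [15, 16, 32, 34, 47, 62, 71]

15


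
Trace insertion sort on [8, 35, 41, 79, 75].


Initial: [8, 35, 41, 79, 75]
Insert 35: [8, 35, 41, 79, 75]
Insert 41: [8, 35, 41, 79, 75]
Insert 79: [8, 35, 41, 79, 75]
Insert 75: [8, 35, 41, 75, 79]

Sorted: [8, 35, 41, 75, 79]


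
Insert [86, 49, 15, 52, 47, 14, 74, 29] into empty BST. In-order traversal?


Insert 86: root
Insert 49: L from 86
Insert 15: L from 86 -> L from 49
Insert 52: L from 86 -> R from 49
Insert 47: L from 86 -> L from 49 -> R from 15
Insert 14: L from 86 -> L from 49 -> L from 15
Insert 74: L from 86 -> R from 49 -> R from 52
Insert 29: L from 86 -> L from 49 -> R from 15 -> L from 47

In-order: [14, 15, 29, 47, 49, 52, 74, 86]


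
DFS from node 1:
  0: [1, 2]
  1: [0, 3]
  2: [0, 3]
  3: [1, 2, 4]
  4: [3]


Visit 1, push [3, 0]
Visit 0, push [2]
Visit 2, push [3]
Visit 3, push [4]
Visit 4, push []

DFS order: [1, 0, 2, 3, 4]


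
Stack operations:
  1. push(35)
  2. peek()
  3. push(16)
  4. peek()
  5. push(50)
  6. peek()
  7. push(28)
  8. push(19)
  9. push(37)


push(35) -> [35]
peek()->35
push(16) -> [35, 16]
peek()->16
push(50) -> [35, 16, 50]
peek()->50
push(28) -> [35, 16, 50, 28]
push(19) -> [35, 16, 50, 28, 19]
push(37) -> [35, 16, 50, 28, 19, 37]

Final stack: [35, 16, 50, 28, 19, 37]


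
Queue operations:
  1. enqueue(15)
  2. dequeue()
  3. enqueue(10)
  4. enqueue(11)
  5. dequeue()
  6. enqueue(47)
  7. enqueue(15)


enqueue(15) -> [15]
dequeue()->15, []
enqueue(10) -> [10]
enqueue(11) -> [10, 11]
dequeue()->10, [11]
enqueue(47) -> [11, 47]
enqueue(15) -> [11, 47, 15]

Final queue: [11, 47, 15]


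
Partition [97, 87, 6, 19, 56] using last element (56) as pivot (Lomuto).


Pivot: 56
  6 <= 56: swap -> [6, 87, 97, 19, 56]
  19 <= 56: swap -> [6, 19, 97, 87, 56]
Place pivot at 2: [6, 19, 56, 87, 97]

Partitioned: [6, 19, 56, 87, 97]


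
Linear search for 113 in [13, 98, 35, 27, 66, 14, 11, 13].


i=0: 13!=113
i=1: 98!=113
i=2: 35!=113
i=3: 27!=113
i=4: 66!=113
i=5: 14!=113
i=6: 11!=113
i=7: 13!=113

Not found, 8 comps


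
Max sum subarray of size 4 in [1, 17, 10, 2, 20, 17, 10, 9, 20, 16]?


[0:4]: 30
[1:5]: 49
[2:6]: 49
[3:7]: 49
[4:8]: 56
[5:9]: 56
[6:10]: 55

Max: 56 at [4:8]


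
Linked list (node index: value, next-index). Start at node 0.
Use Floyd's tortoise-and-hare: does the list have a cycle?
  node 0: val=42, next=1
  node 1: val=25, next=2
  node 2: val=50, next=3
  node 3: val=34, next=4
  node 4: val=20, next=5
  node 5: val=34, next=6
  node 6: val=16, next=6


Floyd's tortoise (slow, +1) and hare (fast, +2):
  init: slow=0, fast=0
  step 1: slow=1, fast=2
  step 2: slow=2, fast=4
  step 3: slow=3, fast=6
  step 4: slow=4, fast=6
  step 5: slow=5, fast=6
  step 6: slow=6, fast=6
  slow == fast at node 6: cycle detected

Cycle: yes


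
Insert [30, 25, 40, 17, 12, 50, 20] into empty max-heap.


Insert 30: [30]
Insert 25: [30, 25]
Insert 40: [40, 25, 30]
Insert 17: [40, 25, 30, 17]
Insert 12: [40, 25, 30, 17, 12]
Insert 50: [50, 25, 40, 17, 12, 30]
Insert 20: [50, 25, 40, 17, 12, 30, 20]

Final heap: [50, 25, 40, 17, 12, 30, 20]


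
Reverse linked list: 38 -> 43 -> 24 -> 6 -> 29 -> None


Step 1: curr=38, set curr.next=prev(None) | reversed so far: 38
Step 2: curr=43, set curr.next=prev(38) | reversed so far: 43 -> 38
Step 3: curr=24, set curr.next=prev(43) | reversed so far: 24 -> 43 -> 38
Step 4: curr=6, set curr.next=prev(24) | reversed so far: 6 -> 24 -> 43 -> 38
Step 5: curr=29, set curr.next=prev(6) | reversed so far: 29 -> 6 -> 24 -> 43 -> 38

29 -> 6 -> 24 -> 43 -> 38 -> None


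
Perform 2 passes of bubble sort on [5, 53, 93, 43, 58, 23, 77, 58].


Initial: [5, 53, 93, 43, 58, 23, 77, 58]
Pass 1: [5, 53, 43, 58, 23, 77, 58, 93] (5 swaps)
Pass 2: [5, 43, 53, 23, 58, 58, 77, 93] (3 swaps)

After 2 passes: [5, 43, 53, 23, 58, 58, 77, 93]


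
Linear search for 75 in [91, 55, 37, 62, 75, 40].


i=0: 91!=75
i=1: 55!=75
i=2: 37!=75
i=3: 62!=75
i=4: 75==75 found!

Found at 4, 5 comps


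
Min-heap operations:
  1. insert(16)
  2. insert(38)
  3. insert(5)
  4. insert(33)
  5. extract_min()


insert(16) -> [16]
insert(38) -> [16, 38]
insert(5) -> [5, 38, 16]
insert(33) -> [5, 33, 16, 38]
extract_min()->5, [16, 33, 38]

Final heap: [16, 33, 38]


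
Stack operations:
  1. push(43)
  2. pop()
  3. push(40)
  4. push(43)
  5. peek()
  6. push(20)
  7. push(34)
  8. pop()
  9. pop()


push(43) -> [43]
pop()->43, []
push(40) -> [40]
push(43) -> [40, 43]
peek()->43
push(20) -> [40, 43, 20]
push(34) -> [40, 43, 20, 34]
pop()->34, [40, 43, 20]
pop()->20, [40, 43]

Final stack: [40, 43]


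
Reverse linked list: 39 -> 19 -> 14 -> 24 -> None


Step 1: curr=39, set curr.next=prev(None) | reversed so far: 39
Step 2: curr=19, set curr.next=prev(39) | reversed so far: 19 -> 39
Step 3: curr=14, set curr.next=prev(19) | reversed so far: 14 -> 19 -> 39
Step 4: curr=24, set curr.next=prev(14) | reversed so far: 24 -> 14 -> 19 -> 39

24 -> 14 -> 19 -> 39 -> None
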